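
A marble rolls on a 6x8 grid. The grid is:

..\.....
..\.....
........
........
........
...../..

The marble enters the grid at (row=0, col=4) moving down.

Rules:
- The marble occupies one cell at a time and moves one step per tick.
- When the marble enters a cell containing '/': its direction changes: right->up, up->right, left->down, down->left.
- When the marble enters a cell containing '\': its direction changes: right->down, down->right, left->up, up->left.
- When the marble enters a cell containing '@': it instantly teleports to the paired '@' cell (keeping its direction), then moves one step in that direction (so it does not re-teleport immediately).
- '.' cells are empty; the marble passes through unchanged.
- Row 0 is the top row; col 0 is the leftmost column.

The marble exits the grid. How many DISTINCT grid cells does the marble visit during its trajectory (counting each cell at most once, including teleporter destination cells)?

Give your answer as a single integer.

Step 1: enter (0,4), '.' pass, move down to (1,4)
Step 2: enter (1,4), '.' pass, move down to (2,4)
Step 3: enter (2,4), '.' pass, move down to (3,4)
Step 4: enter (3,4), '.' pass, move down to (4,4)
Step 5: enter (4,4), '.' pass, move down to (5,4)
Step 6: enter (5,4), '.' pass, move down to (6,4)
Step 7: at (6,4) — EXIT via bottom edge, pos 4
Distinct cells visited: 6 (path length 6)

Answer: 6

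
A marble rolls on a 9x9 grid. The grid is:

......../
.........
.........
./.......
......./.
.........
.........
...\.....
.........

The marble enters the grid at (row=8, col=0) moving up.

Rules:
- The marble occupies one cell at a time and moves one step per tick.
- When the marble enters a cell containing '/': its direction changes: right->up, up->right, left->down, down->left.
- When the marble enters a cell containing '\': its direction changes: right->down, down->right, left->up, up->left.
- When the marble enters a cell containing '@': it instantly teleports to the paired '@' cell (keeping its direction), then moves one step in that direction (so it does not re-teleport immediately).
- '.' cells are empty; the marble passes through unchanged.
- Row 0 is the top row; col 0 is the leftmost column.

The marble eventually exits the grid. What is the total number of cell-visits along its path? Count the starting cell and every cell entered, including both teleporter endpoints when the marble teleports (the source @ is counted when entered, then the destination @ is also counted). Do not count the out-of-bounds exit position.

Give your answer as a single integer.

Answer: 9

Derivation:
Step 1: enter (8,0), '.' pass, move up to (7,0)
Step 2: enter (7,0), '.' pass, move up to (6,0)
Step 3: enter (6,0), '.' pass, move up to (5,0)
Step 4: enter (5,0), '.' pass, move up to (4,0)
Step 5: enter (4,0), '.' pass, move up to (3,0)
Step 6: enter (3,0), '.' pass, move up to (2,0)
Step 7: enter (2,0), '.' pass, move up to (1,0)
Step 8: enter (1,0), '.' pass, move up to (0,0)
Step 9: enter (0,0), '.' pass, move up to (-1,0)
Step 10: at (-1,0) — EXIT via top edge, pos 0
Path length (cell visits): 9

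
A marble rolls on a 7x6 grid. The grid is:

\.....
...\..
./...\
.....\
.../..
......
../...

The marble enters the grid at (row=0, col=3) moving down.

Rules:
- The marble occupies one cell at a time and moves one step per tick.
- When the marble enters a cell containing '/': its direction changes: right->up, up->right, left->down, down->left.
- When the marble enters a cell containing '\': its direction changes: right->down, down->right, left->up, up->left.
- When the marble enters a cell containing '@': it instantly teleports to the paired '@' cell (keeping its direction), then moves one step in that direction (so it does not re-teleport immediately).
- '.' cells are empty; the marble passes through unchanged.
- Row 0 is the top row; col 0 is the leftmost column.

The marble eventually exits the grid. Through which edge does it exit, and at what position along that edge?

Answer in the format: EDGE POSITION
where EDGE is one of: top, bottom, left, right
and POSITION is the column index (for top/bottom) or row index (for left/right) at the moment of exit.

Answer: right 1

Derivation:
Step 1: enter (0,3), '.' pass, move down to (1,3)
Step 2: enter (1,3), '\' deflects down->right, move right to (1,4)
Step 3: enter (1,4), '.' pass, move right to (1,5)
Step 4: enter (1,5), '.' pass, move right to (1,6)
Step 5: at (1,6) — EXIT via right edge, pos 1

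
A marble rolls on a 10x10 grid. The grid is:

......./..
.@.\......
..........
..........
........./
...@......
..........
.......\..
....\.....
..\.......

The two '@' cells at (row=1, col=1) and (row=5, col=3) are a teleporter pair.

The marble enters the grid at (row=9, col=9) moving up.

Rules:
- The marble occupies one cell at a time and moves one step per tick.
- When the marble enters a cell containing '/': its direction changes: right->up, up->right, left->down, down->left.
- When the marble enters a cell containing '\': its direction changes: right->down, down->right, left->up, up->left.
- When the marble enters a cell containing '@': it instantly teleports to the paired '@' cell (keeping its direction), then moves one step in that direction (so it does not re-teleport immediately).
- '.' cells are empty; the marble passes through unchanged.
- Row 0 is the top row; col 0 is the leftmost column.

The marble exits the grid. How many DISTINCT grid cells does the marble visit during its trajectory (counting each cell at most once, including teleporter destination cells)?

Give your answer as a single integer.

Answer: 6

Derivation:
Step 1: enter (9,9), '.' pass, move up to (8,9)
Step 2: enter (8,9), '.' pass, move up to (7,9)
Step 3: enter (7,9), '.' pass, move up to (6,9)
Step 4: enter (6,9), '.' pass, move up to (5,9)
Step 5: enter (5,9), '.' pass, move up to (4,9)
Step 6: enter (4,9), '/' deflects up->right, move right to (4,10)
Step 7: at (4,10) — EXIT via right edge, pos 4
Distinct cells visited: 6 (path length 6)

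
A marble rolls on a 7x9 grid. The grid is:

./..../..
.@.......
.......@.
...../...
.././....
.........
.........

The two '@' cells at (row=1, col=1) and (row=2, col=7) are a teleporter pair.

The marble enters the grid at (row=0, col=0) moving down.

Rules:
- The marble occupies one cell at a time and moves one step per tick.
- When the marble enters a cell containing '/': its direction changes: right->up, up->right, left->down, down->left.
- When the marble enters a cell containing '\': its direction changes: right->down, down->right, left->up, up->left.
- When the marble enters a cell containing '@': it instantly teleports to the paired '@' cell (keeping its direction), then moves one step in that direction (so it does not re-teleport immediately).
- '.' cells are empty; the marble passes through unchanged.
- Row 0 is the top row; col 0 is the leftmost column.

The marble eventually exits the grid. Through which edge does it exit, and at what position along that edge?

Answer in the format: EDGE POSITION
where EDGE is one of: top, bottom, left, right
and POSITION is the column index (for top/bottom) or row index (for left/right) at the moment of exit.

Answer: bottom 0

Derivation:
Step 1: enter (0,0), '.' pass, move down to (1,0)
Step 2: enter (1,0), '.' pass, move down to (2,0)
Step 3: enter (2,0), '.' pass, move down to (3,0)
Step 4: enter (3,0), '.' pass, move down to (4,0)
Step 5: enter (4,0), '.' pass, move down to (5,0)
Step 6: enter (5,0), '.' pass, move down to (6,0)
Step 7: enter (6,0), '.' pass, move down to (7,0)
Step 8: at (7,0) — EXIT via bottom edge, pos 0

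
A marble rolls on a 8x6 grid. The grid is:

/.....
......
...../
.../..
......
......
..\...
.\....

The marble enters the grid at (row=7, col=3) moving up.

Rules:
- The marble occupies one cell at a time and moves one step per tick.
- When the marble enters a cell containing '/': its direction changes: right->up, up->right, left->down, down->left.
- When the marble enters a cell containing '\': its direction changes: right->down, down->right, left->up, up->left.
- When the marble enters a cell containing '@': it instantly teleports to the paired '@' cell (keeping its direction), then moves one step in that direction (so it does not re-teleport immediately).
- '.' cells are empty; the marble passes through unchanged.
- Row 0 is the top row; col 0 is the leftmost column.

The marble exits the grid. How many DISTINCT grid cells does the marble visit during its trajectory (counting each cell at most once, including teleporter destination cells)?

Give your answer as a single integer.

Answer: 7

Derivation:
Step 1: enter (7,3), '.' pass, move up to (6,3)
Step 2: enter (6,3), '.' pass, move up to (5,3)
Step 3: enter (5,3), '.' pass, move up to (4,3)
Step 4: enter (4,3), '.' pass, move up to (3,3)
Step 5: enter (3,3), '/' deflects up->right, move right to (3,4)
Step 6: enter (3,4), '.' pass, move right to (3,5)
Step 7: enter (3,5), '.' pass, move right to (3,6)
Step 8: at (3,6) — EXIT via right edge, pos 3
Distinct cells visited: 7 (path length 7)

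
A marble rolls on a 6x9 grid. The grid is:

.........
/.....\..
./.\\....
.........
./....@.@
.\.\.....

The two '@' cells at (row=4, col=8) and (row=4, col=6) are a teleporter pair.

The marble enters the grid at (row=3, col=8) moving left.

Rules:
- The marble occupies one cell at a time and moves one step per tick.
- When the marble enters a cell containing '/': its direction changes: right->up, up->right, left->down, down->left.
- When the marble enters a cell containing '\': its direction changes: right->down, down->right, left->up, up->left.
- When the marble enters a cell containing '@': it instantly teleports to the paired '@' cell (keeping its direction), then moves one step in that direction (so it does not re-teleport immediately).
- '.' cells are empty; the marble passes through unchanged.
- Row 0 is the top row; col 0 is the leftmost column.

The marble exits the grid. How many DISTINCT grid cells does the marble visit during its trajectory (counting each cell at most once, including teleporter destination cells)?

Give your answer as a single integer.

Answer: 9

Derivation:
Step 1: enter (3,8), '.' pass, move left to (3,7)
Step 2: enter (3,7), '.' pass, move left to (3,6)
Step 3: enter (3,6), '.' pass, move left to (3,5)
Step 4: enter (3,5), '.' pass, move left to (3,4)
Step 5: enter (3,4), '.' pass, move left to (3,3)
Step 6: enter (3,3), '.' pass, move left to (3,2)
Step 7: enter (3,2), '.' pass, move left to (3,1)
Step 8: enter (3,1), '.' pass, move left to (3,0)
Step 9: enter (3,0), '.' pass, move left to (3,-1)
Step 10: at (3,-1) — EXIT via left edge, pos 3
Distinct cells visited: 9 (path length 9)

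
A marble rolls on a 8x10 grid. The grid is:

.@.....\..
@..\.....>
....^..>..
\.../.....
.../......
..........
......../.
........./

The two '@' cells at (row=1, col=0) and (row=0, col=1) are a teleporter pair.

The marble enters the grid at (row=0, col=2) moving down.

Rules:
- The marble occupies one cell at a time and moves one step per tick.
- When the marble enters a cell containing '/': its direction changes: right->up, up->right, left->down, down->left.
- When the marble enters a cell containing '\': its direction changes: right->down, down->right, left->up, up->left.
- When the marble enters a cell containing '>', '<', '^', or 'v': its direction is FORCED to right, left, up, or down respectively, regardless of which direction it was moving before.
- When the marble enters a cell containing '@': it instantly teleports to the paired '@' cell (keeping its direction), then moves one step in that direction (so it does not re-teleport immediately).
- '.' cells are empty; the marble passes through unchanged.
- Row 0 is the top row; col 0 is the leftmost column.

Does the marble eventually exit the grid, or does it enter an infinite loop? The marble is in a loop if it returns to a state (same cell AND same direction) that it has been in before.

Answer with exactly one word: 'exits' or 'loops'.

Answer: exits

Derivation:
Step 1: enter (0,2), '.' pass, move down to (1,2)
Step 2: enter (1,2), '.' pass, move down to (2,2)
Step 3: enter (2,2), '.' pass, move down to (3,2)
Step 4: enter (3,2), '.' pass, move down to (4,2)
Step 5: enter (4,2), '.' pass, move down to (5,2)
Step 6: enter (5,2), '.' pass, move down to (6,2)
Step 7: enter (6,2), '.' pass, move down to (7,2)
Step 8: enter (7,2), '.' pass, move down to (8,2)
Step 9: at (8,2) — EXIT via bottom edge, pos 2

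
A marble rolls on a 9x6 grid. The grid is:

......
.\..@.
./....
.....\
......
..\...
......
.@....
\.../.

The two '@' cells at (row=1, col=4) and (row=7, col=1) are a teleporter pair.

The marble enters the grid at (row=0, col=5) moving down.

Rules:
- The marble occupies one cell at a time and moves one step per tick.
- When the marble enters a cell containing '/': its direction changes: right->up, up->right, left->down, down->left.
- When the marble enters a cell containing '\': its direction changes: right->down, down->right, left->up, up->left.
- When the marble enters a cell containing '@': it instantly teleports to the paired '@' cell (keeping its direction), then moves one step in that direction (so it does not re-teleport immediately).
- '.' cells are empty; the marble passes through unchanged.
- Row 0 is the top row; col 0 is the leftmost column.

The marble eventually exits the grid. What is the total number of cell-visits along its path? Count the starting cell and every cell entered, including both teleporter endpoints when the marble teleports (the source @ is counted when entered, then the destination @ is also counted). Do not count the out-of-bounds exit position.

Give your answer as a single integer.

Answer: 4

Derivation:
Step 1: enter (0,5), '.' pass, move down to (1,5)
Step 2: enter (1,5), '.' pass, move down to (2,5)
Step 3: enter (2,5), '.' pass, move down to (3,5)
Step 4: enter (3,5), '\' deflects down->right, move right to (3,6)
Step 5: at (3,6) — EXIT via right edge, pos 3
Path length (cell visits): 4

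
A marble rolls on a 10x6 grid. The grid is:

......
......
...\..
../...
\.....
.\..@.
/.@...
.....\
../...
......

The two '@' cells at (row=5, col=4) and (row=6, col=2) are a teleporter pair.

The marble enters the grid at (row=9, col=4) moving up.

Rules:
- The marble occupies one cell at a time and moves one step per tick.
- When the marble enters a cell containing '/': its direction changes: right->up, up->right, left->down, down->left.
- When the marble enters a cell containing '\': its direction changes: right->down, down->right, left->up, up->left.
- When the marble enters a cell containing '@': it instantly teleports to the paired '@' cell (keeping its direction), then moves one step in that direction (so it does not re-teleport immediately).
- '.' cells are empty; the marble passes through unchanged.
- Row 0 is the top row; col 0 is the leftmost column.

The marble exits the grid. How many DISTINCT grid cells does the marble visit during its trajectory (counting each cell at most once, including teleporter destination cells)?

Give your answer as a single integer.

Step 1: enter (9,4), '.' pass, move up to (8,4)
Step 2: enter (8,4), '.' pass, move up to (7,4)
Step 3: enter (7,4), '.' pass, move up to (6,4)
Step 4: enter (6,4), '.' pass, move up to (5,4)
Step 5: enter (5,4), '@' teleport (5,4)->(6,2), also enter (6,2), move up to (5,2)
Step 6: enter (5,2), '.' pass, move up to (4,2)
Step 7: enter (4,2), '.' pass, move up to (3,2)
Step 8: enter (3,2), '/' deflects up->right, move right to (3,3)
Step 9: enter (3,3), '.' pass, move right to (3,4)
Step 10: enter (3,4), '.' pass, move right to (3,5)
Step 11: enter (3,5), '.' pass, move right to (3,6)
Step 12: at (3,6) — EXIT via right edge, pos 3
Distinct cells visited: 12 (path length 12)

Answer: 12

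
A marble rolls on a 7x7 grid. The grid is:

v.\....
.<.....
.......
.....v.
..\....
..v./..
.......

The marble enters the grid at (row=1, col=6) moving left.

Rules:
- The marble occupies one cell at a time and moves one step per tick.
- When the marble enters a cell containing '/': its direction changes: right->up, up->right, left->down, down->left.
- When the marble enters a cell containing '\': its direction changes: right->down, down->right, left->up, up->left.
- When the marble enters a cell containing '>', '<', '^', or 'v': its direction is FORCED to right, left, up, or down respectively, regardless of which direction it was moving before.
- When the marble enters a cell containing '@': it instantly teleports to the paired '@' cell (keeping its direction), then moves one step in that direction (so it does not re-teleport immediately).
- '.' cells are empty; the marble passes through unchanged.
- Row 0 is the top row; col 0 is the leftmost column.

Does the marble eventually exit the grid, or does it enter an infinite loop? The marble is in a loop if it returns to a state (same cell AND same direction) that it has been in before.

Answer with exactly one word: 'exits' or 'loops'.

Answer: exits

Derivation:
Step 1: enter (1,6), '.' pass, move left to (1,5)
Step 2: enter (1,5), '.' pass, move left to (1,4)
Step 3: enter (1,4), '.' pass, move left to (1,3)
Step 4: enter (1,3), '.' pass, move left to (1,2)
Step 5: enter (1,2), '.' pass, move left to (1,1)
Step 6: enter (1,1), '<' forces left->left, move left to (1,0)
Step 7: enter (1,0), '.' pass, move left to (1,-1)
Step 8: at (1,-1) — EXIT via left edge, pos 1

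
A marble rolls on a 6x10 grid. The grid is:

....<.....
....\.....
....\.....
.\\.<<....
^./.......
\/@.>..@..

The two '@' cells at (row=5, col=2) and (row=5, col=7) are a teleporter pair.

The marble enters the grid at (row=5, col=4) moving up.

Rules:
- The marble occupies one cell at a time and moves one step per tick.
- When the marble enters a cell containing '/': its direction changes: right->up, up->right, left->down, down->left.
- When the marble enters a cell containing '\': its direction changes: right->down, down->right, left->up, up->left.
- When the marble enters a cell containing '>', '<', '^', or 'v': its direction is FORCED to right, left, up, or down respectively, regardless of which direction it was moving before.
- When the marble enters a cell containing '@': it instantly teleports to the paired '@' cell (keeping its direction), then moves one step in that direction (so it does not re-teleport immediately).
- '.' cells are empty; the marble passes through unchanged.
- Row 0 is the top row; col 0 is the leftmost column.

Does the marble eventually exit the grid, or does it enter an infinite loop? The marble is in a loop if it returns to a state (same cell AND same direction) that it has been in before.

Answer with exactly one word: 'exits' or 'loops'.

Step 1: enter (5,4), '>' forces up->right, move right to (5,5)
Step 2: enter (5,5), '.' pass, move right to (5,6)
Step 3: enter (5,6), '.' pass, move right to (5,7)
Step 4: enter (5,7), '@' teleport (5,7)->(5,2), also enter (5,2), move right to (5,3)
Step 5: enter (5,3), '.' pass, move right to (5,4)
Step 6: enter (5,4), '>' forces right->right, move right to (5,5)
Step 7: at (5,5) dir=right — LOOP DETECTED (seen before)

Answer: loops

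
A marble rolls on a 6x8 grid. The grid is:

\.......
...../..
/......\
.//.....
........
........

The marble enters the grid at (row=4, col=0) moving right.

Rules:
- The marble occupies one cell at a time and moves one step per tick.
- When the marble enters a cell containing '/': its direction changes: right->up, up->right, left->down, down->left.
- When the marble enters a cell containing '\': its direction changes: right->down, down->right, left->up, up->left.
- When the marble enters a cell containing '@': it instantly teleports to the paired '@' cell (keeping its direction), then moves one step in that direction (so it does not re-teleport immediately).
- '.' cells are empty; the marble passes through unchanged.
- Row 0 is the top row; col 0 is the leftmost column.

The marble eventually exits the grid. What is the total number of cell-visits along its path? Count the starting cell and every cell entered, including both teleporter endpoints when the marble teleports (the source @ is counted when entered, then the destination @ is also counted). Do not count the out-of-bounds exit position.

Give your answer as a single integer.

Step 1: enter (4,0), '.' pass, move right to (4,1)
Step 2: enter (4,1), '.' pass, move right to (4,2)
Step 3: enter (4,2), '.' pass, move right to (4,3)
Step 4: enter (4,3), '.' pass, move right to (4,4)
Step 5: enter (4,4), '.' pass, move right to (4,5)
Step 6: enter (4,5), '.' pass, move right to (4,6)
Step 7: enter (4,6), '.' pass, move right to (4,7)
Step 8: enter (4,7), '.' pass, move right to (4,8)
Step 9: at (4,8) — EXIT via right edge, pos 4
Path length (cell visits): 8

Answer: 8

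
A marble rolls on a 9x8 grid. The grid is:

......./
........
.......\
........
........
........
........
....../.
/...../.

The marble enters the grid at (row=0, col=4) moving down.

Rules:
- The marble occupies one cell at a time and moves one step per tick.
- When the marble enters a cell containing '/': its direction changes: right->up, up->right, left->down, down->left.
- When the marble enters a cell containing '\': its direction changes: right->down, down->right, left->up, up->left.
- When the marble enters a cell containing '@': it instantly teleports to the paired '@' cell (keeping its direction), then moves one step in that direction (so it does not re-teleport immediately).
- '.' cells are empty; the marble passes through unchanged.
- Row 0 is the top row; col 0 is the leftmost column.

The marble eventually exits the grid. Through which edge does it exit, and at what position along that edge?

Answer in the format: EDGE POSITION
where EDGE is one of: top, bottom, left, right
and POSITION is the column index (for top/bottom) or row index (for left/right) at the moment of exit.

Step 1: enter (0,4), '.' pass, move down to (1,4)
Step 2: enter (1,4), '.' pass, move down to (2,4)
Step 3: enter (2,4), '.' pass, move down to (3,4)
Step 4: enter (3,4), '.' pass, move down to (4,4)
Step 5: enter (4,4), '.' pass, move down to (5,4)
Step 6: enter (5,4), '.' pass, move down to (6,4)
Step 7: enter (6,4), '.' pass, move down to (7,4)
Step 8: enter (7,4), '.' pass, move down to (8,4)
Step 9: enter (8,4), '.' pass, move down to (9,4)
Step 10: at (9,4) — EXIT via bottom edge, pos 4

Answer: bottom 4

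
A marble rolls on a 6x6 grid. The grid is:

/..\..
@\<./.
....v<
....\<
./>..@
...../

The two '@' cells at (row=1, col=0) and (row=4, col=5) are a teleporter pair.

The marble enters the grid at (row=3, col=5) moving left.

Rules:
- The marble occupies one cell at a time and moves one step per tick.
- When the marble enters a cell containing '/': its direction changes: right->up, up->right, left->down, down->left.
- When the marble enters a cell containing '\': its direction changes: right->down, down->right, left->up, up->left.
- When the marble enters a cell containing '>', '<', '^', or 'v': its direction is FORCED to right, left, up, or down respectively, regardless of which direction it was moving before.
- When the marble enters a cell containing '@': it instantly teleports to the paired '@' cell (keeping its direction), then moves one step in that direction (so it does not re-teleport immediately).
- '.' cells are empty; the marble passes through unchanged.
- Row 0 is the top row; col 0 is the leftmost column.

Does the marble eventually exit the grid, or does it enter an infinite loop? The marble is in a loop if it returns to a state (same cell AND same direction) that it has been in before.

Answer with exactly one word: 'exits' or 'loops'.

Step 1: enter (3,5), '<' forces left->left, move left to (3,4)
Step 2: enter (3,4), '\' deflects left->up, move up to (2,4)
Step 3: enter (2,4), 'v' forces up->down, move down to (3,4)
Step 4: enter (3,4), '\' deflects down->right, move right to (3,5)
Step 5: enter (3,5), '<' forces right->left, move left to (3,4)
Step 6: at (3,4) dir=left — LOOP DETECTED (seen before)

Answer: loops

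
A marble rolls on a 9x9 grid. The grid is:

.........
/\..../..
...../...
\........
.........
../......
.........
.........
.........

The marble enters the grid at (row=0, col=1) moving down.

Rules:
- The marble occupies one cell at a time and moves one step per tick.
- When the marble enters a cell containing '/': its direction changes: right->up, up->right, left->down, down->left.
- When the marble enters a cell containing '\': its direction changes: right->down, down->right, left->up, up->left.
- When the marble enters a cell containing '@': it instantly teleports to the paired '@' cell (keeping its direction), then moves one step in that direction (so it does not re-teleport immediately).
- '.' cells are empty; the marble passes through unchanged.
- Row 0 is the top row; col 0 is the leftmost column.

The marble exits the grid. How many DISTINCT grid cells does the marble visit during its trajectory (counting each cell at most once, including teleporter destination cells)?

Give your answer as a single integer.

Step 1: enter (0,1), '.' pass, move down to (1,1)
Step 2: enter (1,1), '\' deflects down->right, move right to (1,2)
Step 3: enter (1,2), '.' pass, move right to (1,3)
Step 4: enter (1,3), '.' pass, move right to (1,4)
Step 5: enter (1,4), '.' pass, move right to (1,5)
Step 6: enter (1,5), '.' pass, move right to (1,6)
Step 7: enter (1,6), '/' deflects right->up, move up to (0,6)
Step 8: enter (0,6), '.' pass, move up to (-1,6)
Step 9: at (-1,6) — EXIT via top edge, pos 6
Distinct cells visited: 8 (path length 8)

Answer: 8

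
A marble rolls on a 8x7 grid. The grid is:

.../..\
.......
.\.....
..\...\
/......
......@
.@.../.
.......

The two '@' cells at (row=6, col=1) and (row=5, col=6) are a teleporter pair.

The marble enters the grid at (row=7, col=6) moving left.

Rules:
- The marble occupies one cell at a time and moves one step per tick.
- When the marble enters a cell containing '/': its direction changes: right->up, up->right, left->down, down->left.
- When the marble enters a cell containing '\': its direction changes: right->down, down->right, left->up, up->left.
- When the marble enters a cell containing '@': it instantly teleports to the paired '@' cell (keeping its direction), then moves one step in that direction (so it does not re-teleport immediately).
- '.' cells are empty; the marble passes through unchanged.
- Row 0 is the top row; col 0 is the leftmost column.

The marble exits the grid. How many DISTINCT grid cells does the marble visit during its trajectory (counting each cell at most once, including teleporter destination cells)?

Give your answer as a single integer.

Step 1: enter (7,6), '.' pass, move left to (7,5)
Step 2: enter (7,5), '.' pass, move left to (7,4)
Step 3: enter (7,4), '.' pass, move left to (7,3)
Step 4: enter (7,3), '.' pass, move left to (7,2)
Step 5: enter (7,2), '.' pass, move left to (7,1)
Step 6: enter (7,1), '.' pass, move left to (7,0)
Step 7: enter (7,0), '.' pass, move left to (7,-1)
Step 8: at (7,-1) — EXIT via left edge, pos 7
Distinct cells visited: 7 (path length 7)

Answer: 7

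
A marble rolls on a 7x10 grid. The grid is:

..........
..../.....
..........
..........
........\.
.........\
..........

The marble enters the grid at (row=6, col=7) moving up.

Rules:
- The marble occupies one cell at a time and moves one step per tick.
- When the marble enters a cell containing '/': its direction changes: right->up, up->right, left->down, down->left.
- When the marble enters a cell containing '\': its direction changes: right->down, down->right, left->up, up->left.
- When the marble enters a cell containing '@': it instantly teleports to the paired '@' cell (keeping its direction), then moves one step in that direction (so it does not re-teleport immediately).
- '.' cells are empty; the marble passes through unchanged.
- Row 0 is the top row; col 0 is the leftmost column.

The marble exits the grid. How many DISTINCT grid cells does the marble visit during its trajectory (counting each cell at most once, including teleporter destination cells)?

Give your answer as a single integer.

Step 1: enter (6,7), '.' pass, move up to (5,7)
Step 2: enter (5,7), '.' pass, move up to (4,7)
Step 3: enter (4,7), '.' pass, move up to (3,7)
Step 4: enter (3,7), '.' pass, move up to (2,7)
Step 5: enter (2,7), '.' pass, move up to (1,7)
Step 6: enter (1,7), '.' pass, move up to (0,7)
Step 7: enter (0,7), '.' pass, move up to (-1,7)
Step 8: at (-1,7) — EXIT via top edge, pos 7
Distinct cells visited: 7 (path length 7)

Answer: 7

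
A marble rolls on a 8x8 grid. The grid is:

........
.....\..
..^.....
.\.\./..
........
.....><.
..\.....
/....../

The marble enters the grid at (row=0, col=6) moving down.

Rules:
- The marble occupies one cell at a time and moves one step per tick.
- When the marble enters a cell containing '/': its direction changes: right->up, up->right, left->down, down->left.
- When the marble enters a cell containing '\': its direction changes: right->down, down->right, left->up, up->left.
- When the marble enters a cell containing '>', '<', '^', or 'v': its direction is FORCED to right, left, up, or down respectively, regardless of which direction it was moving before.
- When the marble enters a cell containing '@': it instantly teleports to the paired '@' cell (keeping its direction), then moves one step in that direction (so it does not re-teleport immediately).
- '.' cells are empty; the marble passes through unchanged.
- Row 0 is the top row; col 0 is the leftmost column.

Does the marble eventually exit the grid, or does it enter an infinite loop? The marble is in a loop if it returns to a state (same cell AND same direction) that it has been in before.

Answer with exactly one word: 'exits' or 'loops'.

Answer: loops

Derivation:
Step 1: enter (0,6), '.' pass, move down to (1,6)
Step 2: enter (1,6), '.' pass, move down to (2,6)
Step 3: enter (2,6), '.' pass, move down to (3,6)
Step 4: enter (3,6), '.' pass, move down to (4,6)
Step 5: enter (4,6), '.' pass, move down to (5,6)
Step 6: enter (5,6), '<' forces down->left, move left to (5,5)
Step 7: enter (5,5), '>' forces left->right, move right to (5,6)
Step 8: enter (5,6), '<' forces right->left, move left to (5,5)
Step 9: at (5,5) dir=left — LOOP DETECTED (seen before)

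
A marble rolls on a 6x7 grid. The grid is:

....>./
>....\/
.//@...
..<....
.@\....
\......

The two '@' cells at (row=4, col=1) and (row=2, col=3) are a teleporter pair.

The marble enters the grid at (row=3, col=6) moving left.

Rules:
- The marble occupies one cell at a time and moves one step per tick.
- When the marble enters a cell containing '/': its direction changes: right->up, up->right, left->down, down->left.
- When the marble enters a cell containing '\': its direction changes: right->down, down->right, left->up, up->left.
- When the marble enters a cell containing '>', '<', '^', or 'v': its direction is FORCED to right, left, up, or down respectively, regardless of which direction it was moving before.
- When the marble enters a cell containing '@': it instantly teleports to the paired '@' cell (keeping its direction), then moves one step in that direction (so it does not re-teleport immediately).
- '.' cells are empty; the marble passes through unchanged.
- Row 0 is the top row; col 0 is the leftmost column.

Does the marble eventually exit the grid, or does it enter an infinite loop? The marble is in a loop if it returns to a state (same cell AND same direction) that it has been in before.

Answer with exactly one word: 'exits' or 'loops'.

Step 1: enter (3,6), '.' pass, move left to (3,5)
Step 2: enter (3,5), '.' pass, move left to (3,4)
Step 3: enter (3,4), '.' pass, move left to (3,3)
Step 4: enter (3,3), '.' pass, move left to (3,2)
Step 5: enter (3,2), '<' forces left->left, move left to (3,1)
Step 6: enter (3,1), '.' pass, move left to (3,0)
Step 7: enter (3,0), '.' pass, move left to (3,-1)
Step 8: at (3,-1) — EXIT via left edge, pos 3

Answer: exits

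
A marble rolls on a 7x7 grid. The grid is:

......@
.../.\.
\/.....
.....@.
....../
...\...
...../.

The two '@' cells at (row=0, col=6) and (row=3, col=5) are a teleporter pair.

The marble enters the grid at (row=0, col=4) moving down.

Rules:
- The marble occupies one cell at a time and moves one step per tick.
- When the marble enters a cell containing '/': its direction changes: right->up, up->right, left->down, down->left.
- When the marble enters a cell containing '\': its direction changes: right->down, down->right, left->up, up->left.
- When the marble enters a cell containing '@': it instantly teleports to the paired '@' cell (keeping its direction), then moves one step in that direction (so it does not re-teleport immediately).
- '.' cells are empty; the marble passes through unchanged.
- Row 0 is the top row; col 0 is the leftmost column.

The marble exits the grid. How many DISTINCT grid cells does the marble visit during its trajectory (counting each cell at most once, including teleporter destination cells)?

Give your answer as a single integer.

Answer: 7

Derivation:
Step 1: enter (0,4), '.' pass, move down to (1,4)
Step 2: enter (1,4), '.' pass, move down to (2,4)
Step 3: enter (2,4), '.' pass, move down to (3,4)
Step 4: enter (3,4), '.' pass, move down to (4,4)
Step 5: enter (4,4), '.' pass, move down to (5,4)
Step 6: enter (5,4), '.' pass, move down to (6,4)
Step 7: enter (6,4), '.' pass, move down to (7,4)
Step 8: at (7,4) — EXIT via bottom edge, pos 4
Distinct cells visited: 7 (path length 7)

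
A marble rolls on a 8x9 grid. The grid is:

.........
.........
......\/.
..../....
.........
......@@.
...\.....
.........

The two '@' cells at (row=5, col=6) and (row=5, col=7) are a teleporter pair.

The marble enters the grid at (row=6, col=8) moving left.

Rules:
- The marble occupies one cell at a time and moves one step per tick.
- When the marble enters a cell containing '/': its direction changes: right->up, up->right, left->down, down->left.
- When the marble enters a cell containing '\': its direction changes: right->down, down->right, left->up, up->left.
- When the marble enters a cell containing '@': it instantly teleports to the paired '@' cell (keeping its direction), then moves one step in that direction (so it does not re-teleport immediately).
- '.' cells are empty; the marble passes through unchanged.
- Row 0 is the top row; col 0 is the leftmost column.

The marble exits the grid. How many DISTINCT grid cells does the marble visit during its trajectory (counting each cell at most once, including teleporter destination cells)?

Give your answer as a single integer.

Answer: 12

Derivation:
Step 1: enter (6,8), '.' pass, move left to (6,7)
Step 2: enter (6,7), '.' pass, move left to (6,6)
Step 3: enter (6,6), '.' pass, move left to (6,5)
Step 4: enter (6,5), '.' pass, move left to (6,4)
Step 5: enter (6,4), '.' pass, move left to (6,3)
Step 6: enter (6,3), '\' deflects left->up, move up to (5,3)
Step 7: enter (5,3), '.' pass, move up to (4,3)
Step 8: enter (4,3), '.' pass, move up to (3,3)
Step 9: enter (3,3), '.' pass, move up to (2,3)
Step 10: enter (2,3), '.' pass, move up to (1,3)
Step 11: enter (1,3), '.' pass, move up to (0,3)
Step 12: enter (0,3), '.' pass, move up to (-1,3)
Step 13: at (-1,3) — EXIT via top edge, pos 3
Distinct cells visited: 12 (path length 12)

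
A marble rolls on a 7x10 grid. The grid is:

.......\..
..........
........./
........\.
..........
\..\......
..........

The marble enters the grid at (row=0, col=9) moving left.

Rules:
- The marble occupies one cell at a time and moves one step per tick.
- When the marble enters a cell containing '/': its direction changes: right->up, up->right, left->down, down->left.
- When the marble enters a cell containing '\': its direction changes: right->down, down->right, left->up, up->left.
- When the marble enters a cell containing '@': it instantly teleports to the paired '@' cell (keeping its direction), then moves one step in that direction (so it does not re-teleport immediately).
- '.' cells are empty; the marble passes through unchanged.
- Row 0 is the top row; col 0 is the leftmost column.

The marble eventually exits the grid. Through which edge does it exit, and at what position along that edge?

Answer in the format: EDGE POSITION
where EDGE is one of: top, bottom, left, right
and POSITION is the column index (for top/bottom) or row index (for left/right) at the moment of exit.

Answer: top 7

Derivation:
Step 1: enter (0,9), '.' pass, move left to (0,8)
Step 2: enter (0,8), '.' pass, move left to (0,7)
Step 3: enter (0,7), '\' deflects left->up, move up to (-1,7)
Step 4: at (-1,7) — EXIT via top edge, pos 7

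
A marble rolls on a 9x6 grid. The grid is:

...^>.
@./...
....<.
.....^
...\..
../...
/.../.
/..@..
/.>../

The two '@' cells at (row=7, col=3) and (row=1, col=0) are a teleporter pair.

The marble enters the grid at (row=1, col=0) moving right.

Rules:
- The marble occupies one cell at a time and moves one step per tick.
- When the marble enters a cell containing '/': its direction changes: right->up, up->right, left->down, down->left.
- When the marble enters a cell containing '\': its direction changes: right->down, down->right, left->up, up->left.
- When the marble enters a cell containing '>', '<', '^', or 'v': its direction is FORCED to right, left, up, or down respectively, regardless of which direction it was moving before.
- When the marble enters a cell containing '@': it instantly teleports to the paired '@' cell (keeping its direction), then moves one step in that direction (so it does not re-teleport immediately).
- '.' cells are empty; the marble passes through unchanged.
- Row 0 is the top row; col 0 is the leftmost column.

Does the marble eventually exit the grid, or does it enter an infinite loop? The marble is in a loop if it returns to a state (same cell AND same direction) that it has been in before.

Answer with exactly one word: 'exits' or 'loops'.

Step 1: enter (1,0), '@' teleport (1,0)->(7,3), also enter (7,3), move right to (7,4)
Step 2: enter (7,4), '.' pass, move right to (7,5)
Step 3: enter (7,5), '.' pass, move right to (7,6)
Step 4: at (7,6) — EXIT via right edge, pos 7

Answer: exits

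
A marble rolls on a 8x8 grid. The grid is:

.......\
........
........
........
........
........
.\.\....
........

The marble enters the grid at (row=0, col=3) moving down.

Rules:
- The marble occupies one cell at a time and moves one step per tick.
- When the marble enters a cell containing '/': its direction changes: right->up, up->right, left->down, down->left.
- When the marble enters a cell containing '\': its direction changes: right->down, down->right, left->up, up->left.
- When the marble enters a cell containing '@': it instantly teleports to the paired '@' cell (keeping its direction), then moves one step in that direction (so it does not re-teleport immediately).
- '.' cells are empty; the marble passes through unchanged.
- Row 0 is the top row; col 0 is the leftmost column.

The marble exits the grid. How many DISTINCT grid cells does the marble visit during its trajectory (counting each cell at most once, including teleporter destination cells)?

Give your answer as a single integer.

Step 1: enter (0,3), '.' pass, move down to (1,3)
Step 2: enter (1,3), '.' pass, move down to (2,3)
Step 3: enter (2,3), '.' pass, move down to (3,3)
Step 4: enter (3,3), '.' pass, move down to (4,3)
Step 5: enter (4,3), '.' pass, move down to (5,3)
Step 6: enter (5,3), '.' pass, move down to (6,3)
Step 7: enter (6,3), '\' deflects down->right, move right to (6,4)
Step 8: enter (6,4), '.' pass, move right to (6,5)
Step 9: enter (6,5), '.' pass, move right to (6,6)
Step 10: enter (6,6), '.' pass, move right to (6,7)
Step 11: enter (6,7), '.' pass, move right to (6,8)
Step 12: at (6,8) — EXIT via right edge, pos 6
Distinct cells visited: 11 (path length 11)

Answer: 11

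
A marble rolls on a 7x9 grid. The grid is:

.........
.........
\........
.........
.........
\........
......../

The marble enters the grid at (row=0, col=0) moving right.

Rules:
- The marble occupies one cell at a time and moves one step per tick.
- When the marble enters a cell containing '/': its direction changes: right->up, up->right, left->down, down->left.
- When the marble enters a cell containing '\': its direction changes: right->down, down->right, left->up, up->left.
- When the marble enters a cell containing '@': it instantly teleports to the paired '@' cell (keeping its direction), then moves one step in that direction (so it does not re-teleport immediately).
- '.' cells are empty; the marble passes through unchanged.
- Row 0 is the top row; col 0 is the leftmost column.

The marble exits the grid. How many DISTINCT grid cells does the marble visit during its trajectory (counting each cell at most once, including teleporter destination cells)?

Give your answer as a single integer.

Step 1: enter (0,0), '.' pass, move right to (0,1)
Step 2: enter (0,1), '.' pass, move right to (0,2)
Step 3: enter (0,2), '.' pass, move right to (0,3)
Step 4: enter (0,3), '.' pass, move right to (0,4)
Step 5: enter (0,4), '.' pass, move right to (0,5)
Step 6: enter (0,5), '.' pass, move right to (0,6)
Step 7: enter (0,6), '.' pass, move right to (0,7)
Step 8: enter (0,7), '.' pass, move right to (0,8)
Step 9: enter (0,8), '.' pass, move right to (0,9)
Step 10: at (0,9) — EXIT via right edge, pos 0
Distinct cells visited: 9 (path length 9)

Answer: 9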